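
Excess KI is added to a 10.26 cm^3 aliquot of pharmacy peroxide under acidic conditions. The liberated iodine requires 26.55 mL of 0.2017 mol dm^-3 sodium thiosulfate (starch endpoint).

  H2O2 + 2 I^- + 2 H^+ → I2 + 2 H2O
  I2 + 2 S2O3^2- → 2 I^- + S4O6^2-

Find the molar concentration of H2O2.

0.2610 mol/L

n(S2O3^2-) = 0.02655 × 0.2017 = 5.355 × 10^-3 mol
n(I2) = n(S2O3^2-)/2 = 2.678 × 10^-3 mol
n(H2O2) in the aliquot = 2.678 × 10^-3 mol (1:1 ratio)
[H2O2] = 2.678 × 10^-3 / 0.01026 = 0.2610 mol/L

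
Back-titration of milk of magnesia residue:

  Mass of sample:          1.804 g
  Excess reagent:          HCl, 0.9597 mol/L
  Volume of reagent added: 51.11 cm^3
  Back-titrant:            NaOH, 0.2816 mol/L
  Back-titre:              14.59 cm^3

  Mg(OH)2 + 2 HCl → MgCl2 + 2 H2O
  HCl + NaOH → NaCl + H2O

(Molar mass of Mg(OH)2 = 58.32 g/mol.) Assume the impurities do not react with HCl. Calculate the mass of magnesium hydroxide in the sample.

1.311 g

n(HCl) added = 0.05111 × 0.9597 = 0.04905 mol
n(NaOH) used in back-titration = 0.01459 × 0.2816 = 4.109 × 10^-3 mol
n(HCl) left over = 4.109 × 10^-3 mol (1:1 ratio)
n(HCl) consumed by analyte = 0.04905 − 4.109 × 10^-3 = 0.04494 mol
From the 1:2 ratio, n(Mg(OH)2) = 1/2 × 0.04494 = 0.02247 mol
mass of Mg(OH)2 = 0.02247 × 58.32 = 1.311 g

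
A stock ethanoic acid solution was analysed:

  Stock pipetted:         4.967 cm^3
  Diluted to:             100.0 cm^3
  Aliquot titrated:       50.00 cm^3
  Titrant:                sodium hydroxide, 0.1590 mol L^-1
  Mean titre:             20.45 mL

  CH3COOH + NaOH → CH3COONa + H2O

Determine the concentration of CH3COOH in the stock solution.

1.309 mol/L

n(NaOH) = 0.02045 × 0.1590 = 3.252 × 10^-3 mol
n(CH3COOH) in the aliquot = 3.252 × 10^-3 mol (1:1 ratio)
[CH3COOH]_dilute = 3.252 × 10^-3 / 0.05000 = 0.06503 mol/L
Dilution factor = 100.0 / 4.967 = 20.13
[CH3COOH]_stock = 0.06503 × 20.13 = 1.309 mol/L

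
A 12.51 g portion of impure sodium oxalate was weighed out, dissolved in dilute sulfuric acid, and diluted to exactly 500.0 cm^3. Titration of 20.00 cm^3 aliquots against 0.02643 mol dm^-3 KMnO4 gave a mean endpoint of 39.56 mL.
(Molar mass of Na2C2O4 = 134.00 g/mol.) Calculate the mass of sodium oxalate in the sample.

8.757 g

2 MnO4^- + 5 C2O4^2- + 16 H^+ → 2 Mn^2+ + 10 CO2 + 8 H2O
n(KMnO4) per titration = 0.03956 × 0.02643 = 1.046 × 10^-3 mol
From the 5:2 ratio, n(Na2C2O4) in each aliquot = 5/2 × 1.046 × 10^-3 = 2.614 × 10^-3 mol
n(Na2C2O4) in the whole flask = 2.614 × 10^-3 × 500.0/20.00 = 0.06535 mol
mass of Na2C2O4 = 0.06535 × 134.00 = 8.757 g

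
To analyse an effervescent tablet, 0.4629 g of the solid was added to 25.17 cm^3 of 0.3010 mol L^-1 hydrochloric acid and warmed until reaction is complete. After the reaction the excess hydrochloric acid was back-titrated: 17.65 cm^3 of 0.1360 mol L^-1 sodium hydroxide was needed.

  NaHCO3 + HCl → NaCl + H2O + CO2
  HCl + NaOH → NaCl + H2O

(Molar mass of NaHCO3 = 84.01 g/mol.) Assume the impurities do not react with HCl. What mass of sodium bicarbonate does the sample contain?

n(HCl) added = 0.02517 × 0.3010 = 7.576 × 10^-3 mol
n(NaOH) used in back-titration = 0.01765 × 0.1360 = 2.400 × 10^-3 mol
n(HCl) left over = 2.400 × 10^-3 mol (1:1 ratio)
n(HCl) consumed by analyte = 7.576 × 10^-3 − 2.400 × 10^-3 = 5.176 × 10^-3 mol
n(NaHCO3) = 5.176 × 10^-3 mol (1:1 ratio)
mass of NaHCO3 = 5.176 × 10^-3 × 84.01 = 0.4348 g

0.4348 g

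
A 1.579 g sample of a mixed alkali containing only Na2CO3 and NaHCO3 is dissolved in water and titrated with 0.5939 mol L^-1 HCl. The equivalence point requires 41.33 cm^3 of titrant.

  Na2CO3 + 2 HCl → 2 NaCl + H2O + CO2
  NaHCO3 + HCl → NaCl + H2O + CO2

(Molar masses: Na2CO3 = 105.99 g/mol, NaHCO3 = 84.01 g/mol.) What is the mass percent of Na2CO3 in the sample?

n(HCl) = 0.04133 × 0.5939 = 0.02455 mol
Let x = n(Na2CO3), y = n(NaHCO3).
Titrant: 2x + 1y = 0.02455;  mass: 105.99x + 84.01y = 1.579
Solving, x = 7.788 × 10^-3 mol, y = 8.970 × 10^-3 mol
mass of Na2CO3 = 7.788 × 10^-3 × 105.99 = 0.8255 g
% Na2CO3 = 0.8255 / 1.579 × 100 = 52.28 %

52.28 %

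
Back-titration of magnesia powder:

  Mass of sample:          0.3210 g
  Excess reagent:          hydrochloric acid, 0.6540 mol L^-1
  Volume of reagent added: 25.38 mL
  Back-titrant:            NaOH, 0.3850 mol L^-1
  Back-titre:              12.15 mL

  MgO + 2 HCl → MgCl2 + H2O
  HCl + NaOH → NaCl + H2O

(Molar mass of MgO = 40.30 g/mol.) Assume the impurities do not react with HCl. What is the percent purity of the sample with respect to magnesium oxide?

74.83 %

n(HCl) added = 0.02538 × 0.6540 = 0.01660 mol
n(NaOH) used in back-titration = 0.01215 × 0.3850 = 4.678 × 10^-3 mol
n(HCl) left over = 4.678 × 10^-3 mol (1:1 ratio)
n(HCl) consumed by analyte = 0.01660 − 4.678 × 10^-3 = 0.01192 mol
From the 1:2 ratio, n(MgO) = 1/2 × 0.01192 = 5.960 × 10^-3 mol
mass of MgO = 5.960 × 10^-3 × 40.30 = 0.2402 g
% MgO = 0.2402 / 0.3210 × 100 = 74.83 %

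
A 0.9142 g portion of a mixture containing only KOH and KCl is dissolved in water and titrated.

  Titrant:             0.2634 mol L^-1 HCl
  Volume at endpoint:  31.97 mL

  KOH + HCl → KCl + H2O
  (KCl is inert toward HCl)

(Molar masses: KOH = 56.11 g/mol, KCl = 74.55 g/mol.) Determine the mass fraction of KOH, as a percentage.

n(HCl) = 0.03197 × 0.2634 = 8.421 × 10^-3 mol
Let x = n(KOH), y = n(KCl).
Titrant: 1x = 8.421 × 10^-3;  mass: 56.11x + 74.55y = 0.9142
Solving, x = 8.421 × 10^-3 mol, y = 5.925 × 10^-3 mol
mass of KOH = 8.421 × 10^-3 × 56.11 = 0.4725 g
% KOH = 0.4725 / 0.9142 × 100 = 51.68 %

51.68 %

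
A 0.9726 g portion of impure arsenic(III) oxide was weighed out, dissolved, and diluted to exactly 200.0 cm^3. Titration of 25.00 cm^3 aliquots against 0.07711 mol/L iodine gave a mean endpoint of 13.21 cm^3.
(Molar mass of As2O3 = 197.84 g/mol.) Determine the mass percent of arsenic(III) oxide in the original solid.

As2O3 + 2 I2 + 2 H2O → As2O5 + 4 HI
n(I2) per titration = 0.01321 × 0.07711 = 1.019 × 10^-3 mol
From the 1:2 ratio, n(As2O3) in each aliquot = 1/2 × 1.019 × 10^-3 = 5.093 × 10^-4 mol
n(As2O3) in the whole flask = 5.093 × 10^-4 × 200.0/25.00 = 4.074 × 10^-3 mol
mass of As2O3 = 4.074 × 10^-3 × 197.84 = 0.8061 g
% As2O3 = 0.8061 / 0.9726 × 100 = 82.88 %

82.88 %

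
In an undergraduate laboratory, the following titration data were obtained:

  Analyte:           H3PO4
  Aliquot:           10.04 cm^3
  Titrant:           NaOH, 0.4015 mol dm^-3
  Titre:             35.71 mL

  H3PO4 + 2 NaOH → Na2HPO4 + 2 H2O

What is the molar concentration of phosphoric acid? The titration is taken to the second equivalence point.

n(NaOH) = 0.03571 L × 0.4015 mol/L = 0.01434 mol
From the 1:2 mole ratio, n(H3PO4) = 1/2 × 0.01434 = 7.169 × 10^-3 mol
[H3PO4] = 7.169 × 10^-3 mol / 0.01004 L = 0.7140 mol/L

0.7140 mol/L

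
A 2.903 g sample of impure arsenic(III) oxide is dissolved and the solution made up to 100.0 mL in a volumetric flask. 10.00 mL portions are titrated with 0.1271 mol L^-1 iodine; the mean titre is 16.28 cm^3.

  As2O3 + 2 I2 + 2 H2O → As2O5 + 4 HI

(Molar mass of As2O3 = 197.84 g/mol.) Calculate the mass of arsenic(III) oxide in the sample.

2.047 g

n(I2) per titration = 0.01628 × 0.1271 = 2.069 × 10^-3 mol
From the 1:2 ratio, n(As2O3) in each aliquot = 1/2 × 2.069 × 10^-3 = 1.035 × 10^-3 mol
n(As2O3) in the whole flask = 1.035 × 10^-3 × 100.0/10.00 = 0.01035 mol
mass of As2O3 = 0.01035 × 197.84 = 2.047 g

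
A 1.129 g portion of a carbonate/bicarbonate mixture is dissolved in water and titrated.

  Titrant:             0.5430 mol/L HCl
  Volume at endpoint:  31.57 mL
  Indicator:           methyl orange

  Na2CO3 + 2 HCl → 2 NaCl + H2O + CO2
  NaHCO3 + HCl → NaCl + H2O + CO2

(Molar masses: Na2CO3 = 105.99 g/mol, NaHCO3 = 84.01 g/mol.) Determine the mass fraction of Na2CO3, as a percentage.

47.09 %

n(HCl) = 0.03157 × 0.5430 = 0.01714 mol
Let x = n(Na2CO3), y = n(NaHCO3).
Titrant: 2x + 1y = 0.01714;  mass: 105.99x + 84.01y = 1.129
Solving, x = 5.016 × 10^-3 mol, y = 7.111 × 10^-3 mol
mass of Na2CO3 = 5.016 × 10^-3 × 105.99 = 0.5316 g
% Na2CO3 = 0.5316 / 1.129 × 100 = 47.09 %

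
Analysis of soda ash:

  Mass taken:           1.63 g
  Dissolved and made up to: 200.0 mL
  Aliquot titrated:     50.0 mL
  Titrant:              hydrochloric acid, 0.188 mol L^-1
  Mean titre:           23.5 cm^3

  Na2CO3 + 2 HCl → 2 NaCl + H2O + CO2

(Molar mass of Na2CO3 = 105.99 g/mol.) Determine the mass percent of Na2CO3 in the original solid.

57.5 %

n(HCl) per titration = 0.0235 × 0.188 = 4.42 × 10^-3 mol
From the 1:2 ratio, n(Na2CO3) in each aliquot = 1/2 × 4.42 × 10^-3 = 2.21 × 10^-3 mol
n(Na2CO3) in the whole flask = 2.21 × 10^-3 × 200.0/50.0 = 8.84 × 10^-3 mol
mass of Na2CO3 = 8.84 × 10^-3 × 105.99 = 0.937 g
% Na2CO3 = 0.937 / 1.63 × 100 = 57.5 %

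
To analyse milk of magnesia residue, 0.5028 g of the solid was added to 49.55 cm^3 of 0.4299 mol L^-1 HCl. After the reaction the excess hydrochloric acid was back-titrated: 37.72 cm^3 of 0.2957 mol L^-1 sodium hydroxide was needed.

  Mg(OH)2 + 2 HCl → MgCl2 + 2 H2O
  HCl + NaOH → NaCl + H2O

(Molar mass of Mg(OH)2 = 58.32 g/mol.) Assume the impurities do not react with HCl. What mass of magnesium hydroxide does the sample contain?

0.2959 g

n(HCl) added = 0.04955 × 0.4299 = 0.02130 mol
n(NaOH) used in back-titration = 0.03772 × 0.2957 = 0.01115 mol
n(HCl) left over = 0.01115 mol (1:1 ratio)
n(HCl) consumed by analyte = 0.02130 − 0.01115 = 0.01015 mol
From the 1:2 ratio, n(Mg(OH)2) = 1/2 × 0.01015 = 5.074 × 10^-3 mol
mass of Mg(OH)2 = 5.074 × 10^-3 × 58.32 = 0.2959 g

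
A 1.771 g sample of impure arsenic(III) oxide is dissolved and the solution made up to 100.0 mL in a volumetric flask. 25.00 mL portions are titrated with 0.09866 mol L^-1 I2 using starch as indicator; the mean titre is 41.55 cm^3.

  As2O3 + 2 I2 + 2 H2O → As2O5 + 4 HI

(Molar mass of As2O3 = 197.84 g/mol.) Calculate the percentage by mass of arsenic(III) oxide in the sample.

n(I2) per titration = 0.04155 × 0.09866 = 4.099 × 10^-3 mol
From the 1:2 ratio, n(As2O3) in each aliquot = 1/2 × 4.099 × 10^-3 = 2.050 × 10^-3 mol
n(As2O3) in the whole flask = 2.050 × 10^-3 × 100.0/25.00 = 8.199 × 10^-3 mol
mass of As2O3 = 8.199 × 10^-3 × 197.84 = 1.622 g
% As2O3 = 1.622 / 1.771 × 100 = 91.59 %

91.59 %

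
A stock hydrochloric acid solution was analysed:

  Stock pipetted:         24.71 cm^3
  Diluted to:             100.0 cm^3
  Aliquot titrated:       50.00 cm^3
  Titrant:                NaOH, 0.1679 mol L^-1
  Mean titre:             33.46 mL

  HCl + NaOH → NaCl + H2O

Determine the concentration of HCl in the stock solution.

0.4547 mol/L

n(NaOH) = 0.03346 × 0.1679 = 5.618 × 10^-3 mol
n(HCl) in the aliquot = 5.618 × 10^-3 mol (1:1 ratio)
[HCl]_dilute = 5.618 × 10^-3 / 0.05000 = 0.1124 mol/L
Dilution factor = 100.0 / 24.71 = 4.047
[HCl]_stock = 0.1124 × 4.047 = 0.4547 mol/L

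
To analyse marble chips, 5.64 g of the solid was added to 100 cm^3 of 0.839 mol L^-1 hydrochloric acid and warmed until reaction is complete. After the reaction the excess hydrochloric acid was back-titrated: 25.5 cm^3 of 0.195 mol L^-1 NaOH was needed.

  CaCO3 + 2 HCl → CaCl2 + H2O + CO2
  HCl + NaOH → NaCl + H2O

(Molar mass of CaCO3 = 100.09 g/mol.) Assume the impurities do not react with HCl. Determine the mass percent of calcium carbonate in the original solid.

70.0 %

n(HCl) added = 0.100 × 0.839 = 0.0839 mol
n(NaOH) used in back-titration = 0.0255 × 0.195 = 4.97 × 10^-3 mol
n(HCl) left over = 4.97 × 10^-3 mol (1:1 ratio)
n(HCl) consumed by analyte = 0.0839 − 4.97 × 10^-3 = 0.0789 mol
From the 1:2 ratio, n(CaCO3) = 1/2 × 0.0789 = 0.0395 mol
mass of CaCO3 = 0.0395 × 100.09 = 3.95 g
% CaCO3 = 3.95 / 5.64 × 100 = 70.0 %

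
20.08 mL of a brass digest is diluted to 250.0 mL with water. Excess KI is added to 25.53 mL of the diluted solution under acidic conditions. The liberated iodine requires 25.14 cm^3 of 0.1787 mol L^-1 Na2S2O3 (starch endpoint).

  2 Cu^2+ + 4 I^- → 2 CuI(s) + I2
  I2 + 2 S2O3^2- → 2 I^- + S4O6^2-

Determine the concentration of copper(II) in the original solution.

2.191 mol/L

n(S2O3^2-) = 0.02514 × 0.1787 = 4.493 × 10^-3 mol
n(I2) = n(S2O3^2-)/2 = 2.246 × 10^-3 mol
From the 2:1 ratio, n(Cu2+) in the aliquot = 2/1 × 2.246 × 10^-3 = 4.493 × 10^-3 mol
[Cu2+]_dilute = 4.493 × 10^-3 / 0.02553 = 0.1760 mol/L
[Cu2+]_original = 0.1760 × 250.0/20.08 = 2.191 mol/L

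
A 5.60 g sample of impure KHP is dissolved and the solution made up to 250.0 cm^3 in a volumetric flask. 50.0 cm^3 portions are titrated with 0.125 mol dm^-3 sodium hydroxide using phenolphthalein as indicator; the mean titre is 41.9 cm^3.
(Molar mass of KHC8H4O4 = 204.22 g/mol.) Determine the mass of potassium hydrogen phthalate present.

5.35 g

KHC8H4O4 + NaOH → KNaC8H4O4 + H2O
n(NaOH) per titration = 0.0419 × 0.125 = 5.24 × 10^-3 mol
n(KHC8H4O4) in each aliquot = 5.24 × 10^-3 mol (1:1 ratio)
n(KHC8H4O4) in the whole flask = 5.24 × 10^-3 × 250.0/50.0 = 0.0262 mol
mass of KHC8H4O4 = 0.0262 × 204.22 = 5.35 g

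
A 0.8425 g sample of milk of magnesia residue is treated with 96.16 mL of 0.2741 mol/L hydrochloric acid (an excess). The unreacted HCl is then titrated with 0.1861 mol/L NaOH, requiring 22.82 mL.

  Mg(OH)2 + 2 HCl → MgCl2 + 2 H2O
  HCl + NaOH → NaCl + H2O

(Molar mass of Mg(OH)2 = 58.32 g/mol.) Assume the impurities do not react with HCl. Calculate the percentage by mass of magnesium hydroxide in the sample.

n(HCl) added = 0.09616 × 0.2741 = 0.02636 mol
n(NaOH) used in back-titration = 0.02282 × 0.1861 = 4.247 × 10^-3 mol
n(HCl) left over = 4.247 × 10^-3 mol (1:1 ratio)
n(HCl) consumed by analyte = 0.02636 − 4.247 × 10^-3 = 0.02211 mol
From the 1:2 ratio, n(Mg(OH)2) = 1/2 × 0.02211 = 0.01106 mol
mass of Mg(OH)2 = 0.01106 × 58.32 = 0.6447 g
% Mg(OH)2 = 0.6447 / 0.8425 × 100 = 76.53 %

76.53 %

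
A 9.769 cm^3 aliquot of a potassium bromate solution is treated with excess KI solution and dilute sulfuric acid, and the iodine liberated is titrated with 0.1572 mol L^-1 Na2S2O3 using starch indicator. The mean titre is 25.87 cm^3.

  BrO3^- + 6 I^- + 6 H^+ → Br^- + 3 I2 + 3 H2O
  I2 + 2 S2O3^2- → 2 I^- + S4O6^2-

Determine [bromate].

n(S2O3^2-) = 0.02587 × 0.1572 = 4.067 × 10^-3 mol
n(I2) = n(S2O3^2-)/2 = 2.033 × 10^-3 mol
From the 1:3 ratio, n(BrO3^-) in the aliquot = 1/3 × 2.033 × 10^-3 = 6.778 × 10^-4 mol
[BrO3^-] = 6.778 × 10^-4 / 0.009769 = 0.06938 mol/L

0.06938 mol/L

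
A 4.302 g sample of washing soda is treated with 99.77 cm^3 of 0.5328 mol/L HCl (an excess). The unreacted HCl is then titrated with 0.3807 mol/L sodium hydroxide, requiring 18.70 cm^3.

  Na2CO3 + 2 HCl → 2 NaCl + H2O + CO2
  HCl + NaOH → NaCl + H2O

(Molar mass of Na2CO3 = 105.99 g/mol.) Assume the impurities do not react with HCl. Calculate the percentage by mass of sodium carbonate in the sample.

56.71 %

n(HCl) added = 0.09977 × 0.5328 = 0.05316 mol
n(NaOH) used in back-titration = 0.01870 × 0.3807 = 7.119 × 10^-3 mol
n(HCl) left over = 7.119 × 10^-3 mol (1:1 ratio)
n(HCl) consumed by analyte = 0.05316 − 7.119 × 10^-3 = 0.04604 mol
From the 1:2 ratio, n(Na2CO3) = 1/2 × 0.04604 = 0.02302 mol
mass of Na2CO3 = 0.02302 × 105.99 = 2.440 g
% Na2CO3 = 2.440 / 4.302 × 100 = 56.71 %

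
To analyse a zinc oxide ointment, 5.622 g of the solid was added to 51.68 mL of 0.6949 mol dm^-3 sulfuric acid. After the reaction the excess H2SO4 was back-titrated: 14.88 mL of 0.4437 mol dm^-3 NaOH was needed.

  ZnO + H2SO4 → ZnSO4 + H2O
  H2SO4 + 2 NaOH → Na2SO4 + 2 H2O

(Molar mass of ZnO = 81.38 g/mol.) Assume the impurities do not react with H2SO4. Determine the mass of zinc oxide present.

n(H2SO4) added = 0.05168 × 0.6949 = 0.03591 mol
n(NaOH) used in back-titration = 0.01488 × 0.4437 = 6.602 × 10^-3 mol
From the 1:2 ratio, n(H2SO4) left over = 1/2 × 6.602 × 10^-3 = 3.301 × 10^-3 mol
n(H2SO4) consumed by analyte = 0.03591 − 3.301 × 10^-3 = 0.03261 mol
n(ZnO) = 0.03261 mol (1:1 ratio)
mass of ZnO = 0.03261 × 81.38 = 2.654 g

2.654 g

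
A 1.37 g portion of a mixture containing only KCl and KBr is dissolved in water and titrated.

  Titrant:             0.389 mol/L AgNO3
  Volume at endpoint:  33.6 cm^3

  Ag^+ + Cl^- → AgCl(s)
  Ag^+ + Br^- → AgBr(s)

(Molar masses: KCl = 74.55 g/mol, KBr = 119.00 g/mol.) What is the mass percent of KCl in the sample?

22.7 %

n(AgNO3) = 0.0336 × 0.389 = 0.0131 mol
Let x = n(KCl), y = n(KBr).
Titrant: 1x + 1y = 0.0131;  mass: 74.55x + 119.00y = 1.37
Solving, x = 4.17 × 10^-3 mol, y = 8.90 × 10^-3 mol
mass of KCl = 4.17 × 10^-3 × 74.55 = 0.311 g
% KCl = 0.311 / 1.37 × 100 = 22.7 %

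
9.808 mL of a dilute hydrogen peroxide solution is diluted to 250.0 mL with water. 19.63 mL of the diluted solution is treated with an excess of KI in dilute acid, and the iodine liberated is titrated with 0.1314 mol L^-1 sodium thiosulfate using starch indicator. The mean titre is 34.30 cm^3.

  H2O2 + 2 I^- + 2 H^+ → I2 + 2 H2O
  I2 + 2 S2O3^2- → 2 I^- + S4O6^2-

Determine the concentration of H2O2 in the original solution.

n(S2O3^2-) = 0.03430 × 0.1314 = 4.507 × 10^-3 mol
n(I2) = n(S2O3^2-)/2 = 2.254 × 10^-3 mol
n(H2O2) in the aliquot = 2.254 × 10^-3 mol (1:1 ratio)
[H2O2]_dilute = 2.254 × 10^-3 / 0.01963 = 0.1148 mol/L
[H2O2]_original = 0.1148 × 250.0/9.808 = 2.926 mol/L

2.926 mol/L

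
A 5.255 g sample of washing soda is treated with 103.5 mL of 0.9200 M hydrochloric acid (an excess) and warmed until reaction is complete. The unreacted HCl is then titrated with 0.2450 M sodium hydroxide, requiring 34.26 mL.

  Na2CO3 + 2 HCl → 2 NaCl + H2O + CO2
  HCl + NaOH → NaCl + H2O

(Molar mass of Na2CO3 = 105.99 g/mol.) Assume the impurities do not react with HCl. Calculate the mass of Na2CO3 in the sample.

4.601 g

n(HCl) added = 0.1035 × 0.9200 = 0.09522 mol
n(NaOH) used in back-titration = 0.03426 × 0.2450 = 8.394 × 10^-3 mol
n(HCl) left over = 8.394 × 10^-3 mol (1:1 ratio)
n(HCl) consumed by analyte = 0.09522 − 8.394 × 10^-3 = 0.08683 mol
From the 1:2 ratio, n(Na2CO3) = 1/2 × 0.08683 = 0.04341 mol
mass of Na2CO3 = 0.04341 × 105.99 = 4.601 g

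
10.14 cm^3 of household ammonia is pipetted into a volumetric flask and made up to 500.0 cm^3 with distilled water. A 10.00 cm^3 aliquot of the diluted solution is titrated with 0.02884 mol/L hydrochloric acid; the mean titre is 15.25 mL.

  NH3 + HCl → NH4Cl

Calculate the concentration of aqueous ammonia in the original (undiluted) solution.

n(HCl) = 0.01525 × 0.02884 = 4.398 × 10^-4 mol
n(NH3) in the aliquot = 4.398 × 10^-4 mol (1:1 ratio)
[NH3]_dilute = 4.398 × 10^-4 / 0.01000 = 0.04398 mol/L
Dilution factor = 500.0 / 10.14 = 49.31
[NH3]_stock = 0.04398 × 49.31 = 2.169 mol/L

2.169 mol/L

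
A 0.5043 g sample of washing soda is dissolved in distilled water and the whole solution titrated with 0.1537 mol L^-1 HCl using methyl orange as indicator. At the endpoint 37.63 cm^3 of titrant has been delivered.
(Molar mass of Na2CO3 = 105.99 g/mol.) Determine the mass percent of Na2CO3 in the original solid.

Na2CO3 + 2 HCl → 2 NaCl + H2O + CO2
n(HCl) = 0.03763 L × 0.1537 mol/L = 5.784 × 10^-3 mol
From the 1:2 ratio, n(Na2CO3) = 1/2 × 5.784 × 10^-3 = 2.892 × 10^-3 mol
mass of Na2CO3 = 2.892 × 10^-3 × 105.99 g/mol = 0.3065 g
% Na2CO3 = 0.3065 / 0.5043 × 100 = 60.78 %

60.78 %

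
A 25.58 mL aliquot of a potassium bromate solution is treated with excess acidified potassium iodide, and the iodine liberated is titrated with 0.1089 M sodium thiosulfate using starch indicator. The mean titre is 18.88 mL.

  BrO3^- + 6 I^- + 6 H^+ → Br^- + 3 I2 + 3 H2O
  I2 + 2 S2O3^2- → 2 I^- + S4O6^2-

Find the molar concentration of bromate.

n(S2O3^2-) = 0.01888 × 0.1089 = 2.056 × 10^-3 mol
n(I2) = n(S2O3^2-)/2 = 1.028 × 10^-3 mol
From the 1:3 ratio, n(BrO3^-) in the aliquot = 1/3 × 1.028 × 10^-3 = 3.427 × 10^-4 mol
[BrO3^-] = 3.427 × 10^-4 / 0.02558 = 0.01340 mol/L

0.01340 M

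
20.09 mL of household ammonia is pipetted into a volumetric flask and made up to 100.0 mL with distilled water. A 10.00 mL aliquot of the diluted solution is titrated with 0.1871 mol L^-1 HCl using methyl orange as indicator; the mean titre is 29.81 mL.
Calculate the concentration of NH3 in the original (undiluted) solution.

2.776 mol/L

NH3 + HCl → NH4Cl
n(HCl) = 0.02981 × 0.1871 = 5.577 × 10^-3 mol
n(NH3) in the aliquot = 5.577 × 10^-3 mol (1:1 ratio)
[NH3]_dilute = 5.577 × 10^-3 / 0.01000 = 0.5577 mol/L
Dilution factor = 100.0 / 20.09 = 4.978
[NH3]_stock = 0.5577 × 4.978 = 2.776 mol/L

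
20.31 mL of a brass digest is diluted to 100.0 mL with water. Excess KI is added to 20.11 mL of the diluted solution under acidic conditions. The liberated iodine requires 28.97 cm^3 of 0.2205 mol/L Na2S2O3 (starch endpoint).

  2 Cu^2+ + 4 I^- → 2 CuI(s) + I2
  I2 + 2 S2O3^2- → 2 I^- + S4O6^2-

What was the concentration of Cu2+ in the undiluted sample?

1.564 mol/L

n(S2O3^2-) = 0.02897 × 0.2205 = 6.388 × 10^-3 mol
n(I2) = n(S2O3^2-)/2 = 3.194 × 10^-3 mol
From the 2:1 ratio, n(Cu2+) in the aliquot = 2/1 × 3.194 × 10^-3 = 6.388 × 10^-3 mol
[Cu2+]_dilute = 6.388 × 10^-3 / 0.02011 = 0.3176 mol/L
[Cu2+]_original = 0.3176 × 100.0/20.31 = 1.564 mol/L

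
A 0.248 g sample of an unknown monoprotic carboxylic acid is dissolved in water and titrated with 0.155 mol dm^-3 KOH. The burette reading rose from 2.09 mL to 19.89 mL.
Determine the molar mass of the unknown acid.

n(KOH) = 0.0178 L × 0.155 mol/L = 2.76 × 10^-3 mol
n(HA) = 2.76 × 10^-3 mol (1:1 ratio)
M = m / n = 0.248 g / 2.76 × 10^-3 mol = 89.9 g/mol

89.9 g/mol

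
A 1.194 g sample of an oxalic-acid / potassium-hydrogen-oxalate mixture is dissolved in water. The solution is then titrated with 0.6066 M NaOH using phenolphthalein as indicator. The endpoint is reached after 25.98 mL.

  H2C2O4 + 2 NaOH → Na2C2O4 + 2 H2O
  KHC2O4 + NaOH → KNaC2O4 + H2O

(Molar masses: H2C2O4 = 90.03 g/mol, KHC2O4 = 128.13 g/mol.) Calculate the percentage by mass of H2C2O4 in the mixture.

37.43 %

n(NaOH) = 0.02598 × 0.6066 = 0.01576 mol
Let x = n(H2C2O4), y = n(KHC2O4).
Titrant: 2x + 1y = 0.01576;  mass: 90.03x + 128.13y = 1.194
Solving, x = 4.965 × 10^-3 mol, y = 5.830 × 10^-3 mol
mass of H2C2O4 = 4.965 × 10^-3 × 90.03 = 0.4470 g
% H2C2O4 = 0.4470 / 1.194 × 100 = 37.43 %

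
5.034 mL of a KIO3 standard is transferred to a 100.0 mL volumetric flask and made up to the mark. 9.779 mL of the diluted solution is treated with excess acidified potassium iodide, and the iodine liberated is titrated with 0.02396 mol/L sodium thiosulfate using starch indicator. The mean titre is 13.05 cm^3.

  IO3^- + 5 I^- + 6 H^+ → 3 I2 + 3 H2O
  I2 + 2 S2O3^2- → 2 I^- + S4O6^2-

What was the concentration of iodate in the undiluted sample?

n(S2O3^2-) = 0.01305 × 0.02396 = 3.127 × 10^-4 mol
n(I2) = n(S2O3^2-)/2 = 1.563 × 10^-4 mol
From the 1:3 ratio, n(IO3^-) in the aliquot = 1/3 × 1.563 × 10^-4 = 5.211 × 10^-5 mol
[IO3^-]_dilute = 5.211 × 10^-5 / 0.009779 = 0.005329 mol/L
[IO3^-]_original = 0.005329 × 100.0/5.034 = 0.1059 mol/L

0.1059 mol/L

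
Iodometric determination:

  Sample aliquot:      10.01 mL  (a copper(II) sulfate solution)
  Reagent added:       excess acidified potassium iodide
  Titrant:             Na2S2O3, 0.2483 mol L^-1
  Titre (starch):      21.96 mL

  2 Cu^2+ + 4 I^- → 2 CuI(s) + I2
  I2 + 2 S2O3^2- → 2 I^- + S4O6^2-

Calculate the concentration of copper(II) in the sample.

0.5447 mol/L

n(S2O3^2-) = 0.02196 × 0.2483 = 5.453 × 10^-3 mol
n(I2) = n(S2O3^2-)/2 = 2.726 × 10^-3 mol
From the 2:1 ratio, n(Cu2+) in the aliquot = 2/1 × 2.726 × 10^-3 = 5.453 × 10^-3 mol
[Cu2+] = 5.453 × 10^-3 / 0.01001 = 0.5447 mol/L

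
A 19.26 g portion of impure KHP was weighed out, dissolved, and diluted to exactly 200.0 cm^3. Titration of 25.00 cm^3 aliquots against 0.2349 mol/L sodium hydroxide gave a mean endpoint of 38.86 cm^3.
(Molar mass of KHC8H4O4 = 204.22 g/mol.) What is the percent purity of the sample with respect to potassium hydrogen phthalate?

77.43 %

KHC8H4O4 + NaOH → KNaC8H4O4 + H2O
n(NaOH) per titration = 0.03886 × 0.2349 = 9.128 × 10^-3 mol
n(KHC8H4O4) in each aliquot = 9.128 × 10^-3 mol (1:1 ratio)
n(KHC8H4O4) in the whole flask = 9.128 × 10^-3 × 200.0/25.00 = 0.07303 mol
mass of KHC8H4O4 = 0.07303 × 204.22 = 14.91 g
% KHC8H4O4 = 14.91 / 19.26 × 100 = 77.43 %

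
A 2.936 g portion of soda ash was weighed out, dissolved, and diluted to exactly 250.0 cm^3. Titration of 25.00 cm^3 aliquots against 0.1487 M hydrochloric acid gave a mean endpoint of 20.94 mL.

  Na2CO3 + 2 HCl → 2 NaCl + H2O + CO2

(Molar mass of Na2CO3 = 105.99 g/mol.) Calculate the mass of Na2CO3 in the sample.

1.650 g

n(HCl) per titration = 0.02094 × 0.1487 = 3.114 × 10^-3 mol
From the 1:2 ratio, n(Na2CO3) in each aliquot = 1/2 × 3.114 × 10^-3 = 1.557 × 10^-3 mol
n(Na2CO3) in the whole flask = 1.557 × 10^-3 × 250.0/25.00 = 0.01557 mol
mass of Na2CO3 = 0.01557 × 105.99 = 1.650 g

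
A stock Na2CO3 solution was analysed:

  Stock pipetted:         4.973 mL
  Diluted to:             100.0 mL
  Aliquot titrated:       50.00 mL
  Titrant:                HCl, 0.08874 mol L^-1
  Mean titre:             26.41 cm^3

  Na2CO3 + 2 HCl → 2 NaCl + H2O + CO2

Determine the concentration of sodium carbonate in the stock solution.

0.4713 mol/L

n(HCl) = 0.02641 × 0.08874 = 2.344 × 10^-3 mol
From the 1:2 ratio, n(Na2CO3) in the aliquot = 1/2 × 2.344 × 10^-3 = 1.172 × 10^-3 mol
[Na2CO3]_dilute = 1.172 × 10^-3 / 0.05000 = 0.02344 mol/L
Dilution factor = 100.0 / 4.973 = 20.11
[Na2CO3]_stock = 0.02344 × 20.11 = 0.4713 mol/L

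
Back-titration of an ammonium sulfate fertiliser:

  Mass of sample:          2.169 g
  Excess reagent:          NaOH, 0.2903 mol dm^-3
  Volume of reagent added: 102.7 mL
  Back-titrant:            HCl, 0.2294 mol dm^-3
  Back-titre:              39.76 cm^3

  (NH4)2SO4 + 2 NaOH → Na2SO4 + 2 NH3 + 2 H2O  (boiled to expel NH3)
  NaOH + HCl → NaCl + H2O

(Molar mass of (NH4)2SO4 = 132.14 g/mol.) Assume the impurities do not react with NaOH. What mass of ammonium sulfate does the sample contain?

n(NaOH) added = 0.1027 × 0.2903 = 0.02981 mol
n(HCl) used in back-titration = 0.03976 × 0.2294 = 9.121 × 10^-3 mol
n(NaOH) left over = 9.121 × 10^-3 mol (1:1 ratio)
n(NaOH) consumed by analyte = 0.02981 − 9.121 × 10^-3 = 0.02069 mol
From the 1:2 ratio, n((NH4)2SO4) = 1/2 × 0.02069 = 0.01035 mol
mass of (NH4)2SO4 = 0.01035 × 132.14 = 1.367 g

1.367 g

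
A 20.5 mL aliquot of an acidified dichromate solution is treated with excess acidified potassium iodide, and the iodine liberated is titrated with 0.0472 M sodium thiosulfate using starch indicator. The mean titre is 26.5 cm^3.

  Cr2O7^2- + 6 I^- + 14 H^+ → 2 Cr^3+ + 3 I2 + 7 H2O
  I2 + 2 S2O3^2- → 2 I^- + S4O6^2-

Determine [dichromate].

0.0102 M

n(S2O3^2-) = 0.0265 × 0.0472 = 1.25 × 10^-3 mol
n(I2) = n(S2O3^2-)/2 = 6.25 × 10^-4 mol
From the 1:3 ratio, n(Cr2O7^2-) in the aliquot = 1/3 × 6.25 × 10^-4 = 2.08 × 10^-4 mol
[Cr2O7^2-] = 2.08 × 10^-4 / 0.0205 = 0.0102 mol/L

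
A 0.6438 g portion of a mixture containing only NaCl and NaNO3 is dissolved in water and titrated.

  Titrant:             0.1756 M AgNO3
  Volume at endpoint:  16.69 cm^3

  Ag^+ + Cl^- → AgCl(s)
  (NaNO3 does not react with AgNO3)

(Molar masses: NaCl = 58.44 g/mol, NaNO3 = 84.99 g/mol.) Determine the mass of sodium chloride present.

n(AgNO3) = 0.01669 × 0.1756 = 2.931 × 10^-3 mol
Let x = n(NaCl), y = n(NaNO3).
Titrant: 1x = 2.931 × 10^-3;  mass: 58.44x + 84.99y = 0.6438
Solving, x = 2.931 × 10^-3 mol, y = 5.560 × 10^-3 mol
mass of NaCl = 2.931 × 10^-3 × 58.44 = 0.1713 g

0.1713 g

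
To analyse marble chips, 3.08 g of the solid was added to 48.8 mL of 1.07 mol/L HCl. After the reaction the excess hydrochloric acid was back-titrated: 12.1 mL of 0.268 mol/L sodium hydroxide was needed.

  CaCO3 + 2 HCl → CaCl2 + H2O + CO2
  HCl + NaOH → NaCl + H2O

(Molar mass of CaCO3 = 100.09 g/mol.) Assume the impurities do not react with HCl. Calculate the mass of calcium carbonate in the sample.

n(HCl) added = 0.0488 × 1.07 = 0.0522 mol
n(NaOH) used in back-titration = 0.0121 × 0.268 = 3.24 × 10^-3 mol
n(HCl) left over = 3.24 × 10^-3 mol (1:1 ratio)
n(HCl) consumed by analyte = 0.0522 − 3.24 × 10^-3 = 0.0490 mol
From the 1:2 ratio, n(CaCO3) = 1/2 × 0.0490 = 0.0245 mol
mass of CaCO3 = 0.0245 × 100.09 = 2.45 g

2.45 g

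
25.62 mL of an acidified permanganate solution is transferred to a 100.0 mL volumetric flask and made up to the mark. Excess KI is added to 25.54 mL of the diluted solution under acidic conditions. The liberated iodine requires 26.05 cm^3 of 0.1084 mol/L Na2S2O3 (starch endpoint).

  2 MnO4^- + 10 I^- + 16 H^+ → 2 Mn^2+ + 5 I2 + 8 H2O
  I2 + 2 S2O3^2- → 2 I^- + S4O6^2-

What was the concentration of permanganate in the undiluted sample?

n(S2O3^2-) = 0.02605 × 0.1084 = 2.824 × 10^-3 mol
n(I2) = n(S2O3^2-)/2 = 1.412 × 10^-3 mol
From the 2:5 ratio, n(MnO4^-) in the aliquot = 2/5 × 1.412 × 10^-3 = 5.648 × 10^-4 mol
[MnO4^-]_dilute = 5.648 × 10^-4 / 0.02554 = 0.02211 mol/L
[MnO4^-]_original = 0.02211 × 100.0/25.62 = 0.08631 mol/L

0.08631 mol/L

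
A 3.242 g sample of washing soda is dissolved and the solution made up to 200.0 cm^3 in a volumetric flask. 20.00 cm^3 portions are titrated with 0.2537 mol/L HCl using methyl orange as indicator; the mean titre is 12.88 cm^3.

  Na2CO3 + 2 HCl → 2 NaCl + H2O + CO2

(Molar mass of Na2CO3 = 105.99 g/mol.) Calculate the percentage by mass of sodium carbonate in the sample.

n(HCl) per titration = 0.01288 × 0.2537 = 3.268 × 10^-3 mol
From the 1:2 ratio, n(Na2CO3) in each aliquot = 1/2 × 3.268 × 10^-3 = 1.634 × 10^-3 mol
n(Na2CO3) in the whole flask = 1.634 × 10^-3 × 200.0/20.00 = 0.01634 mol
mass of Na2CO3 = 0.01634 × 105.99 = 1.732 g
% Na2CO3 = 1.732 / 3.242 × 100 = 53.41 %

53.41 %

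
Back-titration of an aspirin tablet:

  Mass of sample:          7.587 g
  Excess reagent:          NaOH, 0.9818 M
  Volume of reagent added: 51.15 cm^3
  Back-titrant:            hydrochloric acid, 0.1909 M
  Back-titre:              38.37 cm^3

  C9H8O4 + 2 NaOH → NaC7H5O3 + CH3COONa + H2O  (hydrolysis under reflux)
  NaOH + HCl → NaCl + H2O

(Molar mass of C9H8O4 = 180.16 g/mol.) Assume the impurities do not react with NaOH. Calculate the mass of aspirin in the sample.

n(NaOH) added = 0.05115 × 0.9818 = 0.05022 mol
n(HCl) used in back-titration = 0.03837 × 0.1909 = 7.325 × 10^-3 mol
n(NaOH) left over = 7.325 × 10^-3 mol (1:1 ratio)
n(NaOH) consumed by analyte = 0.05022 − 7.325 × 10^-3 = 0.04289 mol
From the 1:2 ratio, n(C9H8O4) = 1/2 × 0.04289 = 0.02145 mol
mass of C9H8O4 = 0.02145 × 180.16 = 3.864 g

3.864 g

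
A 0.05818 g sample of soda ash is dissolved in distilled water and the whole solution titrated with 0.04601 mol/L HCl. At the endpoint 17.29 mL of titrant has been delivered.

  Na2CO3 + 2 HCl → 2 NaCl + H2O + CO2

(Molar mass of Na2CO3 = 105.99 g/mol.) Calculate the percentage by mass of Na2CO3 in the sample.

n(HCl) = 0.01729 L × 0.04601 mol/L = 7.955 × 10^-4 mol
From the 1:2 ratio, n(Na2CO3) = 1/2 × 7.955 × 10^-4 = 3.978 × 10^-4 mol
mass of Na2CO3 = 3.978 × 10^-4 × 105.99 g/mol = 0.04216 g
% Na2CO3 = 0.04216 / 0.05818 × 100 = 72.46 %

72.46 %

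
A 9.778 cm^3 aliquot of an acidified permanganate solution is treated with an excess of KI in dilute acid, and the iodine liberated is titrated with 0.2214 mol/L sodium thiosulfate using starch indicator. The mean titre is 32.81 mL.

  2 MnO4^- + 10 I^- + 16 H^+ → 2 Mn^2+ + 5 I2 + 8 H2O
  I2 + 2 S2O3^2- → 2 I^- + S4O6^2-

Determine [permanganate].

0.1486 mol/L

n(S2O3^2-) = 0.03281 × 0.2214 = 7.264 × 10^-3 mol
n(I2) = n(S2O3^2-)/2 = 3.632 × 10^-3 mol
From the 2:5 ratio, n(MnO4^-) in the aliquot = 2/5 × 3.632 × 10^-3 = 1.453 × 10^-3 mol
[MnO4^-] = 1.453 × 10^-3 / 0.009778 = 0.1486 mol/L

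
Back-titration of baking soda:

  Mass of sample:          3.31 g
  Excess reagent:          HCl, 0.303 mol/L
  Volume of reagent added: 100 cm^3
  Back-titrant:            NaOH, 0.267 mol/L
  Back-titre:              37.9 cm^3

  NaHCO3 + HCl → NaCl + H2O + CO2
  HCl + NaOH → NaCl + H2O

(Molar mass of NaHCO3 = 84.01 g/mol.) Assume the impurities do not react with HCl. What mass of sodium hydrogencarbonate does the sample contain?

1.70 g

n(HCl) added = 0.100 × 0.303 = 0.0303 mol
n(NaOH) used in back-titration = 0.0379 × 0.267 = 0.0101 mol
n(HCl) left over = 0.0101 mol (1:1 ratio)
n(HCl) consumed by analyte = 0.0303 − 0.0101 = 0.0202 mol
n(NaHCO3) = 0.0202 mol (1:1 ratio)
mass of NaHCO3 = 0.0202 × 84.01 = 1.70 g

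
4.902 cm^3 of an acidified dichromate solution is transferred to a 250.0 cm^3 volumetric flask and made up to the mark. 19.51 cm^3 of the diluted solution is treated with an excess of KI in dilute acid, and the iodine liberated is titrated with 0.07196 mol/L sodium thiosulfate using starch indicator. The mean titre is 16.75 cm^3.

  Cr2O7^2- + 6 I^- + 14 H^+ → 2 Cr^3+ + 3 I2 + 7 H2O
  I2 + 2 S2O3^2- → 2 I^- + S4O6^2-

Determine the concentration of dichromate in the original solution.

n(S2O3^2-) = 0.01675 × 0.07196 = 1.205 × 10^-3 mol
n(I2) = n(S2O3^2-)/2 = 6.027 × 10^-4 mol
From the 1:3 ratio, n(Cr2O7^2-) in the aliquot = 1/3 × 6.027 × 10^-4 = 2.009 × 10^-4 mol
[Cr2O7^2-]_dilute = 2.009 × 10^-4 / 0.01951 = 0.01030 mol/L
[Cr2O7^2-]_original = 0.01030 × 250.0/4.902 = 0.5251 mol/L

0.5251 mol/L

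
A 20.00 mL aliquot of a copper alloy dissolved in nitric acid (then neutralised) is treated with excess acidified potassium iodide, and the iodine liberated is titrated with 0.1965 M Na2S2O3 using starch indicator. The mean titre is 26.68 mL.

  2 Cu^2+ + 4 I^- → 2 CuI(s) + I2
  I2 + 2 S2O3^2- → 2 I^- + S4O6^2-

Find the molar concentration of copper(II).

n(S2O3^2-) = 0.02668 × 0.1965 = 5.243 × 10^-3 mol
n(I2) = n(S2O3^2-)/2 = 2.621 × 10^-3 mol
From the 2:1 ratio, n(Cu2+) in the aliquot = 2/1 × 2.621 × 10^-3 = 5.243 × 10^-3 mol
[Cu2+] = 5.243 × 10^-3 / 0.02000 = 0.2621 mol/L

0.2621 M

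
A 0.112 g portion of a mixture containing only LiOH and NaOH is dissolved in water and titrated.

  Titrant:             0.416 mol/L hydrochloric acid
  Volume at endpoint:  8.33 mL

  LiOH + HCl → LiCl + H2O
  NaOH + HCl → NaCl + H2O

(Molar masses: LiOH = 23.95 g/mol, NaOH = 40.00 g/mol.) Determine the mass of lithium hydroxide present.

0.0397 g

n(HCl) = 0.00833 × 0.416 = 3.47 × 10^-3 mol
Let x = n(LiOH), y = n(NaOH).
Titrant: 1x + 1y = 3.47 × 10^-3;  mass: 23.95x + 40.00y = 0.112
Solving, x = 1.66 × 10^-3 mol, y = 1.81 × 10^-3 mol
mass of LiOH = 1.66 × 10^-3 × 23.95 = 0.0397 g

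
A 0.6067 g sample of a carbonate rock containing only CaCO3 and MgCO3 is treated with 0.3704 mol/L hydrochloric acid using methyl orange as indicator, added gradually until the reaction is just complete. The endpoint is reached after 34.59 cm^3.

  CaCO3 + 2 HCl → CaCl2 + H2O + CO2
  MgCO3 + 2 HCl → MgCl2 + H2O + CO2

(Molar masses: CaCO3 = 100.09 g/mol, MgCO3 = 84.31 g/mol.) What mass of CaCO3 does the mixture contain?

n(HCl) = 0.03459 × 0.3704 = 0.01281 mol
Let x = n(CaCO3), y = n(MgCO3).
Titrant: 2x + 2y = 0.01281;  mass: 100.09x + 84.31y = 0.6067
Solving, x = 4.221 × 10^-3 mol, y = 2.185 × 10^-3 mol
mass of CaCO3 = 4.221 × 10^-3 × 100.09 = 0.4225 g

0.4225 g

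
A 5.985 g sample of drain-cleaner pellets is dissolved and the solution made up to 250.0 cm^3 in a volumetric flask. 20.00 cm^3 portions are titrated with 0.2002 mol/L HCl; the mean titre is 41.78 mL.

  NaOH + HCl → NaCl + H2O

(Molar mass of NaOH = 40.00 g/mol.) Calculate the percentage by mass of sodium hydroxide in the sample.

n(HCl) per titration = 0.04178 × 0.2002 = 8.364 × 10^-3 mol
n(NaOH) in each aliquot = 8.364 × 10^-3 mol (1:1 ratio)
n(NaOH) in the whole flask = 8.364 × 10^-3 × 250.0/20.00 = 0.1046 mol
mass of NaOH = 0.1046 × 40.00 = 4.182 g
% NaOH = 4.182 / 5.985 × 100 = 69.88 %

69.88 %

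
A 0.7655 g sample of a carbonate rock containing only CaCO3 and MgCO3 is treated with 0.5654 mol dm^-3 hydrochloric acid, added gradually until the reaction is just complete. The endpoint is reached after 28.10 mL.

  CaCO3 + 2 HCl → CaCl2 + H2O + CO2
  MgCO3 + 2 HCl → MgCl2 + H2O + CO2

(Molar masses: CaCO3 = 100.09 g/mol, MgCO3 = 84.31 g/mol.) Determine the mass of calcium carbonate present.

0.6073 g

n(HCl) = 0.02810 × 0.5654 = 0.01589 mol
Let x = n(CaCO3), y = n(MgCO3).
Titrant: 2x + 2y = 0.01589;  mass: 100.09x + 84.31y = 0.7655
Solving, x = 6.068 × 10^-3 mol, y = 1.876 × 10^-3 mol
mass of CaCO3 = 6.068 × 10^-3 × 100.09 = 0.6073 g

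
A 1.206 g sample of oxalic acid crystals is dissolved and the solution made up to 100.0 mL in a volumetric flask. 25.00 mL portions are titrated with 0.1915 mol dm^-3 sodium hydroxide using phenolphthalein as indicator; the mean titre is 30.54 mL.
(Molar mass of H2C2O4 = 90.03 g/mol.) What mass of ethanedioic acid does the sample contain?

H2C2O4 + 2 NaOH → Na2C2O4 + 2 H2O
n(NaOH) per titration = 0.03054 × 0.1915 = 5.848 × 10^-3 mol
From the 1:2 ratio, n(H2C2O4) in each aliquot = 1/2 × 5.848 × 10^-3 = 2.924 × 10^-3 mol
n(H2C2O4) in the whole flask = 2.924 × 10^-3 × 100.0/25.00 = 0.01170 mol
mass of H2C2O4 = 0.01170 × 90.03 = 1.053 g

1.053 g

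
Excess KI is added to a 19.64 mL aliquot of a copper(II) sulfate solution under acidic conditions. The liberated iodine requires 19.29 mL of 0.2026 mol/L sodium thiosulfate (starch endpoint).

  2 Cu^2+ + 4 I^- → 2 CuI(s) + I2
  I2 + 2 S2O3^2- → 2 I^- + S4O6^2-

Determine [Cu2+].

n(S2O3^2-) = 0.01929 × 0.2026 = 3.908 × 10^-3 mol
n(I2) = n(S2O3^2-)/2 = 1.954 × 10^-3 mol
From the 2:1 ratio, n(Cu2+) in the aliquot = 2/1 × 1.954 × 10^-3 = 3.908 × 10^-3 mol
[Cu2+] = 3.908 × 10^-3 / 0.01964 = 0.1990 mol/L

0.1990 mol/L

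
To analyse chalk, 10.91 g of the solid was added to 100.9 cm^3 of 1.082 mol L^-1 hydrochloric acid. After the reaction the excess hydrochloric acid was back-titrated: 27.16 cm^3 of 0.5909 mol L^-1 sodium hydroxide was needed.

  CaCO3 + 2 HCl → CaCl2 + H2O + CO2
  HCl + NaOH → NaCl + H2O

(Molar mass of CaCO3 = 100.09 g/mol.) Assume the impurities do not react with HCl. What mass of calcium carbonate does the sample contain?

n(HCl) added = 0.1009 × 1.082 = 0.1092 mol
n(NaOH) used in back-titration = 0.02716 × 0.5909 = 0.01605 mol
n(HCl) left over = 0.01605 mol (1:1 ratio)
n(HCl) consumed by analyte = 0.1092 − 0.01605 = 0.09312 mol
From the 1:2 ratio, n(CaCO3) = 1/2 × 0.09312 = 0.04656 mol
mass of CaCO3 = 0.04656 × 100.09 = 4.660 g

4.660 g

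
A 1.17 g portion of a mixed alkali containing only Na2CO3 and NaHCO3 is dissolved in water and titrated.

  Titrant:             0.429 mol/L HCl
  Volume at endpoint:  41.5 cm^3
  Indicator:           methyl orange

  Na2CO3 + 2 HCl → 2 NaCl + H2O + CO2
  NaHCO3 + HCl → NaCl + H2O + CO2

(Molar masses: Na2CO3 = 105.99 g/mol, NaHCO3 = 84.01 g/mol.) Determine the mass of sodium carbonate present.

n(HCl) = 0.0415 × 0.429 = 0.0178 mol
Let x = n(Na2CO3), y = n(NaHCO3).
Titrant: 2x + 1y = 0.0178;  mass: 105.99x + 84.01y = 1.17
Solving, x = 5.25 × 10^-3 mol, y = 7.30 × 10^-3 mol
mass of Na2CO3 = 5.25 × 10^-3 × 105.99 = 0.556 g

0.556 g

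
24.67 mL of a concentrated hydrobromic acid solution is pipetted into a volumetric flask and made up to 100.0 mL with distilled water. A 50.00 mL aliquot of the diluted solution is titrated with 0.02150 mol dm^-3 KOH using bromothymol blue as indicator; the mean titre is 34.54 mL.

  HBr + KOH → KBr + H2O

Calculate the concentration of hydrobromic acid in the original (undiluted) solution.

n(KOH) = 0.03454 × 0.02150 = 7.426 × 10^-4 mol
n(HBr) in the aliquot = 7.426 × 10^-4 mol (1:1 ratio)
[HBr]_dilute = 7.426 × 10^-4 / 0.05000 = 0.01485 mol/L
Dilution factor = 100.0 / 24.67 = 4.054
[HBr]_stock = 0.01485 × 4.054 = 0.06020 mol/L

0.06020 mol/L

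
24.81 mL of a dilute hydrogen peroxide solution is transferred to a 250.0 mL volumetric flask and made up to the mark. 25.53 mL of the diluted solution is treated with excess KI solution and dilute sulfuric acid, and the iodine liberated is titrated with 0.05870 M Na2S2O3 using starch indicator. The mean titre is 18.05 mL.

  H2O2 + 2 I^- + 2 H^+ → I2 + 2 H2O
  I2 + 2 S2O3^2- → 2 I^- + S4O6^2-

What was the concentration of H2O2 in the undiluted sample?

0.2091 M

n(S2O3^2-) = 0.01805 × 0.05870 = 1.060 × 10^-3 mol
n(I2) = n(S2O3^2-)/2 = 5.298 × 10^-4 mol
n(H2O2) in the aliquot = 5.298 × 10^-4 mol (1:1 ratio)
[H2O2]_dilute = 5.298 × 10^-4 / 0.02553 = 0.02075 mol/L
[H2O2]_original = 0.02075 × 250.0/24.81 = 0.2091 mol/L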